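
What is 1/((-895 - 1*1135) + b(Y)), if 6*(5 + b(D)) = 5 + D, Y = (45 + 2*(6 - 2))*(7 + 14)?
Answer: -3/5546 ≈ -0.00054093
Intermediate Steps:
Y = 1113 (Y = (45 + 2*4)*21 = (45 + 8)*21 = 53*21 = 1113)
b(D) = -25/6 + D/6 (b(D) = -5 + (5 + D)/6 = -5 + (⅚ + D/6) = -25/6 + D/6)
1/((-895 - 1*1135) + b(Y)) = 1/((-895 - 1*1135) + (-25/6 + (⅙)*1113)) = 1/((-895 - 1135) + (-25/6 + 371/2)) = 1/(-2030 + 544/3) = 1/(-5546/3) = -3/5546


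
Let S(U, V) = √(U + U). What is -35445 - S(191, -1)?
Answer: -35445 - √382 ≈ -35465.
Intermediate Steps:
S(U, V) = √2*√U (S(U, V) = √(2*U) = √2*√U)
-35445 - S(191, -1) = -35445 - √2*√191 = -35445 - √382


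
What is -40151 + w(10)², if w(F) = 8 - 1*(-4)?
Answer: -40007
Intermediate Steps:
w(F) = 12 (w(F) = 8 + 4 = 12)
-40151 + w(10)² = -40151 + 12² = -40151 + 144 = -40007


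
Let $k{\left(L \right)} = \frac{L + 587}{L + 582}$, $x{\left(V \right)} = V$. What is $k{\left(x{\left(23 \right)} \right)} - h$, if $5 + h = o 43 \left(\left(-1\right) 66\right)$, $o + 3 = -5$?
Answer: $- \frac{2746457}{121} \approx -22698.0$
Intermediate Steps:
$o = -8$ ($o = -3 - 5 = -8$)
$k{\left(L \right)} = \frac{587 + L}{582 + L}$
$h = 22699$ ($h = -5 + \left(-8\right) 43 \left(\left(-1\right) 66\right) = -5 - -22704 = -5 + 22704 = 22699$)
$k{\left(x{\left(23 \right)} \right)} - h = \frac{587 + 23}{582 + 23} - 22699 = \frac{1}{605} \cdot 610 - 22699 = \frac{122}{121} - 22699 = - \frac{2746457}{121}$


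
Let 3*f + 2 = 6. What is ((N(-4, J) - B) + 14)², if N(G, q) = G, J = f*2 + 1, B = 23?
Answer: 169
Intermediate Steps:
f = 4/3 (f = -⅔ + (⅓)*6 = -⅔ + 2 = 4/3 ≈ 1.3333)
J = 11/3 (J = (4/3)*2 + 1 = 8/3 + 1 = 11/3 ≈ 3.6667)
((N(-4, J) - B) + 14)² = ((-4 - 1*23) + 14)² = ((-4 - 23) + 14)² = (-27 + 14)² = (-13)² = 169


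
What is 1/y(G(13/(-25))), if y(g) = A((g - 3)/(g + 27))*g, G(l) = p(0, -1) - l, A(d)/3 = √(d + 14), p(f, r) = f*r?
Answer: 10*√411510/37323 ≈ 0.17188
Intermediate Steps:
A(d) = 3*√(14 + d) (A(d) = 3*√(d + 14) = 3*√(14 + d))
G(l) = -l (G(l) = 0*(-1) - l = 0 - l = -l)
y(g) = 3*g*√(14 + (-3 + g)/(27 + g)) (y(g) = (3*√(14 + (g - 3)/(g + 27)))*g = (3*√(14 + (-3 + g)/(27 + g)))*g = 3*g*√(14 + (-3 + g)/(27 + g)))
1/y(G(13/(-25))) = 1/(3*(-13/(-25))*√15*√((25 - 13/(-25))/(27 - 13/(-25)))) = 1/(3*(-13*(-1)/25)*√15*√((25 - 13*(-1)/25)/(27 - 13*(-1)/25))) = 1/(3*(-1*(-13/25))*√15*√((25 - 1*(-13/25))/(27 - 1*(-13/25)))) = 1/(3*(13/25)*√15*√((25 + 13/25)/(27 + 13/25))) = 1/(3*(13/25)*√15*√((638/25)/(688/25))) = 1/(3*(13/25)*√15*√((25/688)*(638/25))) = 1/(3*(13/25)*√15*√(319/344)) = 1/(3*(13/25)*√15*(√27434/172)) = 1/(39*√411510/4300) = 10*√411510/37323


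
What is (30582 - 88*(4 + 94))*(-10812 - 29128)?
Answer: -877002520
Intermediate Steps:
(30582 - 88*(4 + 94))*(-10812 - 29128) = (30582 - 88*98)*(-39940) = (30582 - 8624)*(-39940) = 21958*(-39940) = -877002520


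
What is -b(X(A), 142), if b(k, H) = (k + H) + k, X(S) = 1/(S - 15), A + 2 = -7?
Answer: -1703/12 ≈ -141.92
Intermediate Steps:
A = -9 (A = -2 - 7 = -9)
X(S) = 1/(-15 + S)
b(k, H) = H + 2*k (b(k, H) = (H + k) + k = H + 2*k)
-b(X(A), 142) = -(142 + 2/(-15 - 9)) = -(142 + 2/(-24)) = -(142 + 2*(-1/24)) = -(142 - 1/12) = -1*1703/12 = -1703/12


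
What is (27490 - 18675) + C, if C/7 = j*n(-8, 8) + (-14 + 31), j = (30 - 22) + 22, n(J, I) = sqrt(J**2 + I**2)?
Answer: 8934 + 1680*sqrt(2) ≈ 11310.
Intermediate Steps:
n(J, I) = sqrt(I**2 + J**2)
j = 30 (j = 8 + 22 = 30)
C = 119 + 1680*sqrt(2) (C = 7*(30*sqrt(8**2 + (-8)**2) + (-14 + 31)) = 7*(30*sqrt(64 + 64) + 17) = 7*(30*sqrt(128) + 17) = 7*(30*(8*sqrt(2)) + 17) = 7*(240*sqrt(2) + 17) = 7*(17 + 240*sqrt(2)) = 119 + 1680*sqrt(2) ≈ 2494.9)
(27490 - 18675) + C = (27490 - 18675) + (119 + 1680*sqrt(2)) = 8815 + (119 + 1680*sqrt(2)) = 8934 + 1680*sqrt(2)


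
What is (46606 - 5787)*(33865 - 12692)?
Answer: 864260687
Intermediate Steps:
(46606 - 5787)*(33865 - 12692) = 40819*21173 = 864260687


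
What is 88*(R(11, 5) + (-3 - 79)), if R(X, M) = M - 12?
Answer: -7832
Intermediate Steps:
R(X, M) = -12 + M
88*(R(11, 5) + (-3 - 79)) = 88*((-12 + 5) + (-3 - 79)) = 88*(-7 - 82) = 88*(-89) = -7832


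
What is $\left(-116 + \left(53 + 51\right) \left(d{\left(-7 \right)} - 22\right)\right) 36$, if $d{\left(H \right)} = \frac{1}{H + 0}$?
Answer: $- \frac{609552}{7} \approx -87079.0$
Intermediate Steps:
$d{\left(H \right)} = \frac{1}{H}$
$\left(-116 + \left(53 + 51\right) \left(d{\left(-7 \right)} - 22\right)\right) 36 = \left(-116 + \left(53 + 51\right) \left(\frac{1}{-7} - 22\right)\right) 36 = \left(-116 + 104 \left(- \frac{1}{7} - 22\right)\right) 36 = \left(-116 + 104 \left(- \frac{155}{7}\right)\right) 36 = \left(-116 - \frac{16120}{7}\right) 36 = \left(- \frac{16932}{7}\right) 36 = - \frac{609552}{7}$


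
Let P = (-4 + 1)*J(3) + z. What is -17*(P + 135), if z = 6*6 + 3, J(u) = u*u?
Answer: -2499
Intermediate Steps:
J(u) = u²
z = 39 (z = 36 + 3 = 39)
P = 12 (P = (-4 + 1)*3² + 39 = -3*9 + 39 = -27 + 39 = 12)
-17*(P + 135) = -17*(12 + 135) = -17*147 = -2499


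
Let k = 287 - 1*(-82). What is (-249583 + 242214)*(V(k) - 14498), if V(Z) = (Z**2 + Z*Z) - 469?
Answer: -1896448995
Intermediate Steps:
k = 369 (k = 287 + 82 = 369)
V(Z) = -469 + 2*Z**2 (V(Z) = (Z**2 + Z**2) - 469 = 2*Z**2 - 469 = -469 + 2*Z**2)
(-249583 + 242214)*(V(k) - 14498) = (-249583 + 242214)*((-469 + 2*369**2) - 14498) = -7369*((-469 + 2*136161) - 14498) = -7369*((-469 + 272322) - 14498) = -7369*(271853 - 14498) = -7369*257355 = -1896448995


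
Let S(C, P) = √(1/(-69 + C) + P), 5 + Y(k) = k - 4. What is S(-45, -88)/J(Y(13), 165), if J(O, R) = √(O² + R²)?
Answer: I*√31157220642/3105474 ≈ 0.05684*I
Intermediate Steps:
Y(k) = -9 + k (Y(k) = -5 + (k - 4) = -5 + (-4 + k) = -9 + k)
S(C, P) = √(P + 1/(-69 + C))
S(-45, -88)/J(Y(13), 165) = √((1 - 88*(-69 - 45))/(-69 - 45))/(√((-9 + 13)² + 165²)) = √((1 - 88*(-114))/(-114))/(√(4² + 27225)) = √(-(1 + 10032)/114)/(√(16 + 27225)) = √(-1/114*10033)/(√27241) = √(-10033/114)*(√27241/27241) = (I*√1143762/114)*(√27241/27241) = I*√31157220642/3105474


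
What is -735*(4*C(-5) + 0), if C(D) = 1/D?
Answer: 588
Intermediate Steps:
C(D) = 1/D
-735*(4*C(-5) + 0) = -735*(4/(-5) + 0) = -735*(4*(-⅕) + 0) = -735*(-⅘ + 0) = -735*(-⅘) = 588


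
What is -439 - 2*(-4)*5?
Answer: -399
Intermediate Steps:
-439 - 2*(-4)*5 = -439 - (-8)*5 = -439 - 1*(-40) = -439 + 40 = -399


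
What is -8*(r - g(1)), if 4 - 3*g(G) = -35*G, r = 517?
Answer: -4032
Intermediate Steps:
g(G) = 4/3 + 35*G/3 (g(G) = 4/3 - (-35)*G/3 = 4/3 + 35*G/3)
-8*(r - g(1)) = -8*(517 - (4/3 + (35/3)*1)) = -8*(517 - (4/3 + 35/3)) = -8*(517 - 1*13) = -8*(517 - 13) = -8*504 = -4032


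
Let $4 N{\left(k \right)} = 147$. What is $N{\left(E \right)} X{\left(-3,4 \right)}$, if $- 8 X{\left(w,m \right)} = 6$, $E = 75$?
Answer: $- \frac{441}{16} \approx -27.563$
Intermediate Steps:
$X{\left(w,m \right)} = - \frac{3}{4}$ ($X{\left(w,m \right)} = \left(- \frac{1}{8}\right) 6 = - \frac{3}{4}$)
$N{\left(k \right)} = \frac{147}{4}$ ($N{\left(k \right)} = \frac{1}{4} \cdot 147 = \frac{147}{4}$)
$N{\left(E \right)} X{\left(-3,4 \right)} = \frac{147}{4} \left(- \frac{3}{4}\right) = - \frac{441}{16}$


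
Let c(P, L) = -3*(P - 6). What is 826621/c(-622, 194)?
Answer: 826621/1884 ≈ 438.76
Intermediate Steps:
c(P, L) = 18 - 3*P (c(P, L) = -3*(-6 + P) = 18 - 3*P)
826621/c(-622, 194) = 826621/(18 - 3*(-622)) = 826621/(18 + 1866) = 826621/1884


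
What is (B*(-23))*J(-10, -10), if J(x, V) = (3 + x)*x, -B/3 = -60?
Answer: -289800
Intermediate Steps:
B = 180 (B = -3*(-60) = 180)
J(x, V) = x*(3 + x)
(B*(-23))*J(-10, -10) = (180*(-23))*(-10*(3 - 10)) = -(-41400)*(-7) = -4140*70 = -289800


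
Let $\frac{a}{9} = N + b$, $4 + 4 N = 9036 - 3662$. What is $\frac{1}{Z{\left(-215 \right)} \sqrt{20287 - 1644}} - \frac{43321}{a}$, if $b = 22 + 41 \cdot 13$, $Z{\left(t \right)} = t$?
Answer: $- \frac{86642}{34155} - \frac{\sqrt{18643}}{4008245} \approx -2.5368$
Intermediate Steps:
$N = \frac{2685}{2}$ ($N = -1 + \frac{9036 - 3662}{4} = -1 + \frac{1}{4} \cdot 5374 = -1 + \frac{2687}{2} = \frac{2685}{2} \approx 1342.5$)
$b = 555$ ($b = 22 + 533 = 555$)
$a = \frac{34155}{2}$ ($a = 9 \left(\frac{2685}{2} + 555\right) = 9 \cdot \frac{3795}{2} = \frac{34155}{2} \approx 17078.0$)
$\frac{1}{Z{\left(-215 \right)} \sqrt{20287 - 1644}} - \frac{43321}{a} = \frac{1}{\left(-215\right) \sqrt{20287 - 1644}} - \frac{43321}{\frac{34155}{2}} = - \frac{1}{215 \sqrt{18643}} - \frac{86642}{34155} = - \frac{\frac{1}{18643} \sqrt{18643}}{215} - \frac{86642}{34155} = - \frac{\sqrt{18643}}{4008245} - \frac{86642}{34155} = - \frac{86642}{34155} - \frac{\sqrt{18643}}{4008245}$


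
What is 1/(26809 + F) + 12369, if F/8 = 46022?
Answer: 4885569466/394985 ≈ 12369.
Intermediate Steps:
F = 368176 (F = 8*46022 = 368176)
1/(26809 + F) + 12369 = 1/(26809 + 368176) + 12369 = 1/394985 + 12369 = 4885569466/394985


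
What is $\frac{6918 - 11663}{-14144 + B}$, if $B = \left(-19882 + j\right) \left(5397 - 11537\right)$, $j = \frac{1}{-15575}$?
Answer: $- \frac{14780675}{380221062868} \approx -3.8874 \cdot 10^{-5}$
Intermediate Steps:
$j = - \frac{1}{15575} \approx -6.4205 \cdot 10^{-5}$
$B = \frac{380265121428}{3115}$ ($B = \left(-19882 - \frac{1}{15575}\right) \left(5397 - 11537\right) = \left(- \frac{309662151}{15575}\right) \left(-6140\right) = \frac{380265121428}{3115} \approx 1.2208 \cdot 10^{8}$)
$\frac{6918 - 11663}{-14144 + B} = \frac{6918 - 11663}{-14144 + \frac{380265121428}{3115}} = - \frac{4745}{\frac{380221062868}{3115}} = \left(-4745\right) \frac{3115}{380221062868} = - \frac{14780675}{380221062868}$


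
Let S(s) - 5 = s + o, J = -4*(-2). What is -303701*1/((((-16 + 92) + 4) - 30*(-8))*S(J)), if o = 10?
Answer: -303701/7360 ≈ -41.264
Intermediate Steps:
J = 8
S(s) = 15 + s (S(s) = 5 + (s + 10) = 5 + (10 + s) = 15 + s)
-303701*1/((((-16 + 92) + 4) - 30*(-8))*S(J)) = -303701*1/((15 + 8)*(((-16 + 92) + 4) - 30*(-8))) = -303701*1/(23*((76 + 4) + 240)) = -303701*1/(23*(80 + 240)) = -303701/(320*23) = -303701/7360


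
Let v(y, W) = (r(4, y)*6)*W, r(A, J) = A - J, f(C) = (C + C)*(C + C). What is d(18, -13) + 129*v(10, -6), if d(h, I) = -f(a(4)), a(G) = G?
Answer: 27800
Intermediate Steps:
f(C) = 4*C**2 (f(C) = (2*C)*(2*C) = 4*C**2)
d(h, I) = -64 (d(h, I) = -4*4**2 = -4*16 = -1*64 = -64)
v(y, W) = W*(24 - 6*y) (v(y, W) = ((4 - y)*6)*W = (24 - 6*y)*W = W*(24 - 6*y))
d(18, -13) + 129*v(10, -6) = -64 + 129*(6*(-6)*(4 - 1*10)) = -64 + 129*(6*(-6)*(4 - 10)) = -64 + 129*(6*(-6)*(-6)) = -64 + 129*216 = -64 + 27864 = 27800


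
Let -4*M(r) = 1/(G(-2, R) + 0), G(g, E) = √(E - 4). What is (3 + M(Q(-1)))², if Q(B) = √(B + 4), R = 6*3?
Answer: (168 - √14)²/3136 ≈ 8.6036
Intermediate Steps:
R = 18
G(g, E) = √(-4 + E)
Q(B) = √(4 + B)
M(r) = -√14/56 (M(r) = -1/(4*(√(-4 + 18) + 0)) = -1/(4*(√14 + 0)) = -√14/14/4 = -√14/56)
(3 + M(Q(-1)))² = (3 - √14/56)²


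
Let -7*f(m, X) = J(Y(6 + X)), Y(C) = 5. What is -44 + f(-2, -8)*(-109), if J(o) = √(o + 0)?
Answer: -44 + 109*√5/7 ≈ -9.1812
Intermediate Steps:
J(o) = √o
f(m, X) = -√5/7
-44 + f(-2, -8)*(-109) = -44 - √5/7*(-109) = -44 + 109*√5/7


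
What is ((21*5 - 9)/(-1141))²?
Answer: 9216/1301881 ≈ 0.0070790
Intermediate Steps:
((21*5 - 9)/(-1141))² = ((105 - 9)*(-1/1141))² = (96*(-1/1141))² = (-96/1141)² = 9216/1301881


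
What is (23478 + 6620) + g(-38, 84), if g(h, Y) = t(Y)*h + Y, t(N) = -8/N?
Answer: 633898/21 ≈ 30186.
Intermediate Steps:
g(h, Y) = Y - 8*h/Y (g(h, Y) = (-8/Y)*h + Y = -8*h/Y + Y = Y - 8*h/Y)
(23478 + 6620) + g(-38, 84) = (23478 + 6620) + (84 - 8*(-38)/84) = 30098 + (84 - 8*(-38)*1/84) = 30098 + (84 + 76/21) = 30098 + 1840/21 = 633898/21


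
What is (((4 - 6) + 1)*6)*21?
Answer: -126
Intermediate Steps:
(((4 - 6) + 1)*6)*21 = ((-2 + 1)*6)*21 = -1*6*21 = -6*21 = -126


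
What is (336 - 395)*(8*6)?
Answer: -2832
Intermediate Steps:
(336 - 395)*(8*6) = -59*48 = -2832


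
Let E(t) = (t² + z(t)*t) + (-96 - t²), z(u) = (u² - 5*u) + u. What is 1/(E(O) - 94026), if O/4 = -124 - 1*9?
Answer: -1/151794986 ≈ -6.5878e-9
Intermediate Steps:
z(u) = u² - 4*u
O = -532 (O = 4*(-124 - 1*9) = 4*(-124 - 9) = 4*(-133) = -532)
E(t) = -96 + t²*(-4 + t) (E(t) = (t² + (t*(-4 + t))*t) + (-96 - t²) = (t² + t²*(-4 + t)) + (-96 - t²) = -96 + t²*(-4 + t))
1/(E(O) - 94026) = 1/((-96 + (-532)²*(-4 - 532)) - 94026) = 1/((-96 + 283024*(-536)) - 94026) = 1/((-96 - 151700864) - 94026) = 1/(-151700960 - 94026) = 1/(-151794986) = -1/151794986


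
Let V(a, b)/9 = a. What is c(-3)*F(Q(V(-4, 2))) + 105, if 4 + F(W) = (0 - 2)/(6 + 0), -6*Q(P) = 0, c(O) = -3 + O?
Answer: 131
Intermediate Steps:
V(a, b) = 9*a
Q(P) = 0 (Q(P) = -1/6*0 = 0)
F(W) = -13/3 (F(W) = -4 + (0 - 2)/(6 + 0) = -4 - 2/6 = -4 - 2*1/6 = -4 - 1/3 = -13/3)
c(-3)*F(Q(V(-4, 2))) + 105 = (-3 - 3)*(-13/3) + 105 = -6*(-13/3) + 105 = 26 + 105 = 131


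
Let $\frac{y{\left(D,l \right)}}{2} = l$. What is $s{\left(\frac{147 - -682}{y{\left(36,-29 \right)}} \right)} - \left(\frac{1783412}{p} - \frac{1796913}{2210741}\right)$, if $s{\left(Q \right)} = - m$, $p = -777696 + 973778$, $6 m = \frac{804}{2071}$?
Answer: $- \frac{3746819680585677}{448875288107051} \approx -8.3471$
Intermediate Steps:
$m = \frac{134}{2071}$ ($m = \frac{804 \cdot \frac{1}{2071}}{6} = \frac{1}{6} \cdot \frac{804}{2071} = \frac{134}{2071} \approx 0.064703$)
$y{\left(D,l \right)} = 2 l$
$p = 196082$
$s{\left(Q \right)} = - \frac{134}{2071}$ ($s{\left(Q \right)} = \left(-1\right) \frac{134}{2071} = - \frac{134}{2071}$)
$s{\left(\frac{147 - -682}{y{\left(36,-29 \right)}} \right)} - \left(\frac{1783412}{p} - \frac{1796913}{2210741}\right) = - \frac{134}{2071} - \left(\frac{1783412}{196082} - \frac{1796913}{2210741}\right) = - \frac{134}{2071} - \left(1783412 \cdot \frac{1}{196082} - \frac{1796913}{2210741}\right) = - \frac{134}{2071} - \left(\frac{891706}{98041} - \frac{1796913}{2210741}\right) = - \frac{134}{2071} - \frac{1795159866713}{216743258381} = - \frac{3746819680585677}{448875288107051}$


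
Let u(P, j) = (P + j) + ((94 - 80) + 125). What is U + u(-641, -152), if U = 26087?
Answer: 25433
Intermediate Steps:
u(P, j) = 139 + P + j (u(P, j) = (P + j) + (14 + 125) = (P + j) + 139 = 139 + P + j)
U + u(-641, -152) = 26087 + (139 - 641 - 152) = 26087 - 654 = 25433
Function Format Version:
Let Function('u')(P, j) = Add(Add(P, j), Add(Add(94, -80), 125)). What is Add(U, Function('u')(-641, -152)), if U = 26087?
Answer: 25433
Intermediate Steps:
Function('u')(P, j) = Add(139, P, j) (Function('u')(P, j) = Add(Add(P, j), Add(14, 125)) = Add(Add(P, j), 139) = Add(139, P, j))
Add(U, Function('u')(-641, -152)) = Add(26087, Add(139, -641, -152)) = Add(26087, -654) = 25433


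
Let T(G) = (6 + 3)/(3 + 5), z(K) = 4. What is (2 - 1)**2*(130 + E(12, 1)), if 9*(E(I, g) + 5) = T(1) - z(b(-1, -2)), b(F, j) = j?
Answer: 8977/72 ≈ 124.68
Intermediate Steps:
T(G) = 9/8
E(I, g) = -383/72 (E(I, g) = -5 + (9/8 - 1*4)/9 = -5 + (9/8 - 4)/9 = -5 + (1/9)*(-23/8) = -5 - 23/72 = -383/72)
(2 - 1)**2*(130 + E(12, 1)) = (2 - 1)**2*(130 - 383/72) = 1**2*(8977/72) = 1*(8977/72) = 8977/72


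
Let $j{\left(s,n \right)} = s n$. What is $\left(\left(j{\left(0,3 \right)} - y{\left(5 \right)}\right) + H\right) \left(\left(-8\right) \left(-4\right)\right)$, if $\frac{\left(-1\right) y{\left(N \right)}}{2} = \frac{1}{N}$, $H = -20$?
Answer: $- \frac{3136}{5} \approx -627.2$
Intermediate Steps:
$j{\left(s,n \right)} = n s$
$y{\left(N \right)} = - \frac{2}{N}$
$\left(\left(j{\left(0,3 \right)} - y{\left(5 \right)}\right) + H\right) \left(\left(-8\right) \left(-4\right)\right) = \left(\left(3 \cdot 0 - - \frac{2}{5}\right) - 20\right) \left(\left(-8\right) \left(-4\right)\right) = \left(\left(0 - \left(-2\right) \frac{1}{5}\right) - 20\right) 32 = \left(\left(0 - - \frac{2}{5}\right) - 20\right) 32 = \left(\left(0 + \frac{2}{5}\right) - 20\right) 32 = \left(\frac{2}{5} - 20\right) 32 = \left(- \frac{98}{5}\right) 32 = - \frac{3136}{5}$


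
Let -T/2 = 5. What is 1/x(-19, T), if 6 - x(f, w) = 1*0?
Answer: ⅙ ≈ 0.16667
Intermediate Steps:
T = -10 (T = -2*5 = -10)
x(f, w) = 6 (x(f, w) = 6 - 0 = 6 - 1*0 = 6 + 0 = 6)
1/x(-19, T) = 1/6 = ⅙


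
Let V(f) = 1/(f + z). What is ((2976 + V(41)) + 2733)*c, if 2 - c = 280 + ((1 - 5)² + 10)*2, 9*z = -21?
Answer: -109270755/58 ≈ -1.8840e+6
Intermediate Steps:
z = -7/3 (z = (⅑)*(-21) = -7/3 ≈ -2.3333)
V(f) = 1/(-7/3 + f) (V(f) = 1/(f - 7/3) = 1/(-7/3 + f))
c = -330 (c = 2 - (280 + ((1 - 5)² + 10)*2) = 2 - (280 + ((-4)² + 10)*2) = 2 - (280 + (16 + 10)*2) = 2 - (280 + 26*2) = 2 - (280 + 52) = 2 - 1*332 = 2 - 332 = -330)
((2976 + V(41)) + 2733)*c = ((2976 + 3/(-7 + 3*41)) + 2733)*(-330) = ((2976 + 3/(-7 + 123)) + 2733)*(-330) = ((2976 + 3/116) + 2733)*(-330) = (345219/116 + 2733)*(-330) = (662247/116)*(-330) = -109270755/58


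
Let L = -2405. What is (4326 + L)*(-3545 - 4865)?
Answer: -16155610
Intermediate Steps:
(4326 + L)*(-3545 - 4865) = (4326 - 2405)*(-3545 - 4865) = 1921*(-8410) = -16155610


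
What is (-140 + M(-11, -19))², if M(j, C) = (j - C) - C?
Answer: 12769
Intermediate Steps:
M(j, C) = j - 2*C
(-140 + M(-11, -19))² = (-140 + (-11 - 2*(-19)))² = (-140 + (-11 + 38))² = (-140 + 27)² = (-113)² = 12769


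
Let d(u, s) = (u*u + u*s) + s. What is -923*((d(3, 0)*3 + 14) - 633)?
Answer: 546416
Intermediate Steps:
d(u, s) = s + u² + s*u (d(u, s) = (u² + s*u) + s = s + u² + s*u)
-923*((d(3, 0)*3 + 14) - 633) = -923*(((0 + 3² + 0*3)*3 + 14) - 633) = -923*(((0 + 9 + 0)*3 + 14) - 633) = -923*((9*3 + 14) - 633) = -923*((27 + 14) - 633) = -923*(41 - 633) = -923*(-592) = 546416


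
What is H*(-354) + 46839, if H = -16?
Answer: 52503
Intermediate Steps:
H*(-354) + 46839 = -16*(-354) + 46839 = 5664 + 46839 = 52503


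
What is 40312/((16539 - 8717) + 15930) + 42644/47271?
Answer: 52115515/20049657 ≈ 2.5993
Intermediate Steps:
40312/((16539 - 8717) + 15930) + 42644/47271 = 40312/(7822 + 15930) + 42644*(1/47271) = 40312/23752 + 6092/6753 = 40312*(1/23752) + 6092/6753 = 5039/2969 + 6092/6753 = 52115515/20049657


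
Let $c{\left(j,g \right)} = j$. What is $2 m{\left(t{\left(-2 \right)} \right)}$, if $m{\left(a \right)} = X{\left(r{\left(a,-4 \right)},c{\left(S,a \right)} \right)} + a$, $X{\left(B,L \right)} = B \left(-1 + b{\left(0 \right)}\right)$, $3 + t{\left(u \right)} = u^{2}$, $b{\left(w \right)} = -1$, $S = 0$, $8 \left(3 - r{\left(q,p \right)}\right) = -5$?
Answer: $- \frac{25}{2} \approx -12.5$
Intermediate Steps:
$r{\left(q,p \right)} = \frac{29}{8}$ ($r{\left(q,p \right)} = 3 - - \frac{5}{8} = 3 + \frac{5}{8} = \frac{29}{8}$)
$t{\left(u \right)} = -3 + u^{2}$
$X{\left(B,L \right)} = - 2 B$ ($X{\left(B,L \right)} = B \left(-1 - 1\right) = B \left(-2\right) = - 2 B$)
$m{\left(a \right)} = - \frac{29}{4} + a$ ($m{\left(a \right)} = \left(-2\right) \frac{29}{8} + a = - \frac{29}{4} + a$)
$2 m{\left(t{\left(-2 \right)} \right)} = 2 \left(- \frac{29}{4} - \left(3 - \left(-2\right)^{2}\right)\right) = 2 \left(- \frac{29}{4} + \left(-3 + 4\right)\right) = 2 \left(- \frac{29}{4} + 1\right) = 2 \left(- \frac{25}{4}\right) = - \frac{25}{2}$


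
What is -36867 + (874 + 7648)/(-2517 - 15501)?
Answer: -332139064/9009 ≈ -36868.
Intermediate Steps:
-36867 + (874 + 7648)/(-2517 - 15501) = -36867 + 8522/(-18018) = -36867 + 8522*(-1/18018) = -36867 - 4261/9009 = -332139064/9009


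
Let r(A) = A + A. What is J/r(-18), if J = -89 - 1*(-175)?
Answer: -43/18 ≈ -2.3889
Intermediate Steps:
r(A) = 2*A
J = 86 (J = -89 + 175 = 86)
J/r(-18) = 86/((2*(-18))) = 86/(-36) = 86*(-1/36) = -43/18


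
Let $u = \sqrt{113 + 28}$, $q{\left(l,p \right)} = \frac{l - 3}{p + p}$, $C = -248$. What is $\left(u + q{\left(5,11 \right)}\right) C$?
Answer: $- \frac{248}{11} - 248 \sqrt{141} \approx -2967.4$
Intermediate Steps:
$q{\left(l,p \right)} = \frac{-3 + l}{2 p}$
$u = \sqrt{141} \approx 11.874$
$\left(u + q{\left(5,11 \right)}\right) C = \left(\sqrt{141} + \frac{-3 + 5}{2 \cdot 11}\right) \left(-248\right) = \left(\sqrt{141} + \frac{1}{2} \cdot \frac{1}{11} \cdot 2\right) \left(-248\right) = \left(\sqrt{141} + \frac{1}{11}\right) \left(-248\right) = \left(\frac{1}{11} + \sqrt{141}\right) \left(-248\right) = - \frac{248}{11} - 248 \sqrt{141}$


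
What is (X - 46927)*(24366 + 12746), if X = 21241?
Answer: -953258832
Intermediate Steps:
(X - 46927)*(24366 + 12746) = (21241 - 46927)*(24366 + 12746) = -25686*37112 = -953258832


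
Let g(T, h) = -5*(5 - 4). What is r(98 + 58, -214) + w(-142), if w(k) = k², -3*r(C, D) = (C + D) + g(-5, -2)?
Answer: 20185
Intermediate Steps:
g(T, h) = -5 (g(T, h) = -5*1 = -5)
r(C, D) = 5/3 - C/3 - D/3 (r(C, D) = -((C + D) - 5)/3 = -(-5 + C + D)/3 = 5/3 - C/3 - D/3)
r(98 + 58, -214) + w(-142) = (5/3 - (98 + 58)/3 - ⅓*(-214)) + (-142)² = (5/3 - ⅓*156 + 214/3) + 20164 = (5/3 - 52 + 214/3) + 20164 = 21 + 20164 = 20185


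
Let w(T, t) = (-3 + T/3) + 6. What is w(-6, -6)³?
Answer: 1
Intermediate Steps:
w(T, t) = 3 + T/3 (w(T, t) = (-3 + T*(⅓)) + 6 = (-3 + T/3) + 6 = 3 + T/3)
w(-6, -6)³ = (3 + (⅓)*(-6))³ = (3 - 2)³ = 1³ = 1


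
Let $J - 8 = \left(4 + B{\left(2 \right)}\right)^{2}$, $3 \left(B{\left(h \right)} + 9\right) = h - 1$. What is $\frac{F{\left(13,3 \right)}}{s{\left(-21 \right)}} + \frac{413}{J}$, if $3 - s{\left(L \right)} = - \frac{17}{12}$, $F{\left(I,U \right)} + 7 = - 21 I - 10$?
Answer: $- \frac{735639}{14204} \approx -51.791$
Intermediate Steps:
$F{\left(I,U \right)} = -17 - 21 I$ ($F{\left(I,U \right)} = -7 - \left(10 + 21 I\right) = -17 - 21 I$)
$B{\left(h \right)} = - \frac{28}{3} + \frac{h}{3}$ ($B{\left(h \right)} = -9 + \frac{h - 1}{3} = -9 + \frac{-1 + h}{3} = -9 + \left(- \frac{1}{3} + \frac{h}{3}\right) = - \frac{28}{3} + \frac{h}{3}$)
$s{\left(L \right)} = \frac{53}{12}$ ($s{\left(L \right)} = 3 - - \frac{17}{12} = 3 + \frac{17}{12} = \frac{53}{12}$)
$J = \frac{268}{9}$ ($J = 8 + \left(4 + \left(- \frac{28}{3} + \frac{1}{3} \cdot 2\right)\right)^{2} = 8 + \left(4 + \left(- \frac{28}{3} + \frac{2}{3}\right)\right)^{2} = 8 + \left(4 - \frac{26}{3}\right)^{2} = 8 + \left(- \frac{14}{3}\right)^{2} = 8 + \frac{196}{9} = \frac{268}{9} \approx 29.778$)
$\frac{F{\left(13,3 \right)}}{s{\left(-21 \right)}} + \frac{413}{J} = \frac{-17 - 273}{\frac{53}{12}} + \frac{413}{\frac{268}{9}} = \left(-17 - 273\right) \frac{12}{53} + 413 \cdot \frac{9}{268} = \left(-290\right) \frac{12}{53} + \frac{3717}{268} = - \frac{3480}{53} + \frac{3717}{268} = - \frac{735639}{14204}$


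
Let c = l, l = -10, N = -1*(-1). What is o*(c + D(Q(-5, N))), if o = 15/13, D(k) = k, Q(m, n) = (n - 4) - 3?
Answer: -240/13 ≈ -18.462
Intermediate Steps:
N = 1
Q(m, n) = -7 + n (Q(m, n) = (-4 + n) - 3 = -7 + n)
c = -10
o = 15/13 (o = 15*(1/13) = 15/13 ≈ 1.1538)
o*(c + D(Q(-5, N))) = 15*(-10 + (-7 + 1))/13 = 15*(-10 - 6)/13 = (15/13)*(-16) = -240/13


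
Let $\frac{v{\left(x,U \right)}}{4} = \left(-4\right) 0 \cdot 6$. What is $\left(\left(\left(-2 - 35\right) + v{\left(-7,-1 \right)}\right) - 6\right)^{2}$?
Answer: $1849$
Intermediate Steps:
$v{\left(x,U \right)} = 0$ ($v{\left(x,U \right)} = 4 \left(-4\right) 0 \cdot 6 = 4 \cdot 0 \cdot 6 = 4 \cdot 0 = 0$)
$\left(\left(\left(-2 - 35\right) + v{\left(-7,-1 \right)}\right) - 6\right)^{2} = \left(\left(\left(-2 - 35\right) + 0\right) - 6\right)^{2} = \left(\left(-37 + 0\right) - 6\right)^{2} = \left(-37 - 6\right)^{2} = \left(-43\right)^{2} = 1849$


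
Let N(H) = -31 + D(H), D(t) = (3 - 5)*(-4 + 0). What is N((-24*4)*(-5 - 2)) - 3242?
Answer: -3265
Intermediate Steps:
D(t) = 8 (D(t) = -2*(-4) = 8)
N(H) = -23 (N(H) = -31 + 8 = -23)
N((-24*4)*(-5 - 2)) - 3242 = -23 - 3242 = -3265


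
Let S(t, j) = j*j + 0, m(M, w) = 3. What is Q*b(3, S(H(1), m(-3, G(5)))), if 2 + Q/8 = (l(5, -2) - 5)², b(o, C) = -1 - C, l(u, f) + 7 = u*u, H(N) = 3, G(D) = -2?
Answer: -13360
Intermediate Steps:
l(u, f) = -7 + u² (l(u, f) = -7 + u*u = -7 + u²)
S(t, j) = j² (S(t, j) = j² + 0 = j²)
Q = 1336 (Q = -16 + 8*((-7 + 5²) - 5)² = -16 + 8*((-7 + 25) - 5)² = -16 + 8*(18 - 5)² = -16 + 8*13² = -16 + 8*169 = -16 + 1352 = 1336)
Q*b(3, S(H(1), m(-3, G(5)))) = 1336*(-1 - 1*3²) = 1336*(-1 - 1*9) = 1336*(-1 - 9) = 1336*(-10) = -13360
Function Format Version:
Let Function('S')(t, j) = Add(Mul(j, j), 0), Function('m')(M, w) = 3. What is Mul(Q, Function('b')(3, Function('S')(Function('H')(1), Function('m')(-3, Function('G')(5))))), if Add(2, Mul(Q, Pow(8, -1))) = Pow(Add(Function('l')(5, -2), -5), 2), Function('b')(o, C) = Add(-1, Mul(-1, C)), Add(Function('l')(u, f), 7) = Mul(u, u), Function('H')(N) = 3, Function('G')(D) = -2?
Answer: -13360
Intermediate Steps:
Function('l')(u, f) = Add(-7, Pow(u, 2)) (Function('l')(u, f) = Add(-7, Mul(u, u)) = Add(-7, Pow(u, 2)))
Function('S')(t, j) = Pow(j, 2) (Function('S')(t, j) = Add(Pow(j, 2), 0) = Pow(j, 2))
Q = 1336 (Q = Add(-16, Mul(8, Pow(Add(Add(-7, Pow(5, 2)), -5), 2))) = Add(-16, Mul(8, Pow(Add(Add(-7, 25), -5), 2))) = Add(-16, Mul(8, Pow(Add(18, -5), 2))) = Add(-16, Mul(8, Pow(13, 2))) = Add(-16, Mul(8, 169)) = Add(-16, 1352) = 1336)
Mul(Q, Function('b')(3, Function('S')(Function('H')(1), Function('m')(-3, Function('G')(5))))) = Mul(1336, Add(-1, Mul(-1, Pow(3, 2)))) = Mul(1336, Add(-1, Mul(-1, 9))) = Mul(1336, Add(-1, -9)) = Mul(1336, -10) = -13360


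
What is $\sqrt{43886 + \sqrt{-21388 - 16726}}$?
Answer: $\sqrt{43886 + i \sqrt{38114}} \approx 209.49 + 0.466 i$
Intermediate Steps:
$\sqrt{43886 + \sqrt{-21388 - 16726}} = \sqrt{43886 + \sqrt{-38114}} = \sqrt{43886 + i \sqrt{38114}}$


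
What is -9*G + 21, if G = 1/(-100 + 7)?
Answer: 654/31 ≈ 21.097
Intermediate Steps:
G = -1/93 (G = 1/(-93) = -1/93 ≈ -0.010753)
-9*G + 21 = -9*(-1/93) + 21 = 3/31 + 21 = 654/31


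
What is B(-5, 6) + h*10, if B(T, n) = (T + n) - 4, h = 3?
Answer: 27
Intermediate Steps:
B(T, n) = -4 + T + n
B(-5, 6) + h*10 = (-4 - 5 + 6) + 3*10 = -3 + 30 = 27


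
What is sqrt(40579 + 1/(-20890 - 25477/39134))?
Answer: 37*sqrt(2201242108580774533)/272511579 ≈ 201.44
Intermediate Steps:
sqrt(40579 + 1/(-20890 - 25477/39134)) = sqrt(40579 + 1/(-817534737/39134)) = sqrt(40579 - 39134/817534737) = sqrt(33174742053589/817534737) = 37*sqrt(2201242108580774533)/272511579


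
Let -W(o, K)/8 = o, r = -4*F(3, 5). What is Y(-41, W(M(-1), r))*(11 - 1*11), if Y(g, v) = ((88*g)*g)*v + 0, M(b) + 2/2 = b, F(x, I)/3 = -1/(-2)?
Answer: 0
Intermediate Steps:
F(x, I) = 3/2 (F(x, I) = 3*(-1/(-2)) = 3*(-1*(-½)) = 3*(½) = 3/2)
M(b) = -1 + b
r = -6 (r = -4*3/2 = -6)
W(o, K) = -8*o
Y(g, v) = 88*v*g² (Y(g, v) = (88*g²)*v + 0 = 88*v*g² + 0 = 88*v*g²)
Y(-41, W(M(-1), r))*(11 - 1*11) = (88*(-8*(-1 - 1))*(-41)²)*(11 - 1*11) = (88*(-8*(-2))*1681)*(11 - 11) = (88*16*1681)*0 = 2366848*0 = 0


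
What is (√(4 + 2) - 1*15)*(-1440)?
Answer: 21600 - 1440*√6 ≈ 18073.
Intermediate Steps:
(√(4 + 2) - 1*15)*(-1440) = (√6 - 15)*(-1440) = (-15 + √6)*(-1440) = 21600 - 1440*√6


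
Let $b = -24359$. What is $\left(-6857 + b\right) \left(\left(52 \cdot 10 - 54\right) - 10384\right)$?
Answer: $309600288$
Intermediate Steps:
$\left(-6857 + b\right) \left(\left(52 \cdot 10 - 54\right) - 10384\right) = \left(-6857 - 24359\right) \left(\left(52 \cdot 10 - 54\right) - 10384\right) = - 31216 \left(\left(520 - 54\right) - 10384\right) = - 31216 \left(466 - 10384\right) = \left(-31216\right) \left(-9918\right) = 309600288$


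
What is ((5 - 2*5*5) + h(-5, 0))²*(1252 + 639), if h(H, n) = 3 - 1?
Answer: 3496459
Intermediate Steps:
h(H, n) = 2
((5 - 2*5*5) + h(-5, 0))²*(1252 + 639) = ((5 - 2*5*5) + 2)²*(1252 + 639) = ((5 - 10*5) + 2)²*1891 = ((5 - 50) + 2)²*1891 = (-45 + 2)²*1891 = (-43)²*1891 = 1849*1891 = 3496459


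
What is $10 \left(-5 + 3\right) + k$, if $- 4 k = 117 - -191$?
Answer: $-97$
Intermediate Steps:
$k = -77$ ($k = - \frac{117 - -191}{4} = - \frac{117 + 191}{4} = \left(- \frac{1}{4}\right) 308 = -77$)
$10 \left(-5 + 3\right) + k = 10 \left(-5 + 3\right) - 77 = 10 \left(-2\right) - 77 = -20 - 77 = -97$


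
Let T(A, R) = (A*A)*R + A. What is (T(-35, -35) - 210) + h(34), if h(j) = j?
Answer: -43086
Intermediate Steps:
T(A, R) = A + R*A² (T(A, R) = A²*R + A = R*A² + A = A + R*A²)
(T(-35, -35) - 210) + h(34) = (-35*(1 - 35*(-35)) - 210) + 34 = (-35*(1 + 1225) - 210) + 34 = (-35*1226 - 210) + 34 = (-42910 - 210) + 34 = -43120 + 34 = -43086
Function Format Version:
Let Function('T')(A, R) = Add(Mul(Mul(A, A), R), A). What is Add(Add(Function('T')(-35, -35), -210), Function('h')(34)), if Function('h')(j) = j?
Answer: -43086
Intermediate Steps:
Function('T')(A, R) = Add(A, Mul(R, Pow(A, 2))) (Function('T')(A, R) = Add(Mul(Pow(A, 2), R), A) = Add(Mul(R, Pow(A, 2)), A) = Add(A, Mul(R, Pow(A, 2))))
Add(Add(Function('T')(-35, -35), -210), Function('h')(34)) = Add(Add(Mul(-35, Add(1, Mul(-35, -35))), -210), 34) = Add(Add(Mul(-35, Add(1, 1225)), -210), 34) = Add(Add(Mul(-35, 1226), -210), 34) = Add(Add(-42910, -210), 34) = Add(-43120, 34) = -43086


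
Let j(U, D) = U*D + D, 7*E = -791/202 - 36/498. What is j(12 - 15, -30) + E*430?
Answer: -10855115/58681 ≈ -184.99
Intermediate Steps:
E = -66865/117362 (E = (-791/202 - 36/498)/7 = (-791*1/202 - 36*1/498)/7 = (-791/202 - 6/83)/7 = (1/7)*(-66865/16766) = -66865/117362 ≈ -0.56973)
j(U, D) = D + D*U (j(U, D) = D*U + D = D + D*U)
j(12 - 15, -30) + E*430 = -30*(1 + (12 - 15)) - 66865/117362*430 = -30*(1 - 3) - 14375975/58681 = -30*(-2) - 14375975/58681 = 60 - 14375975/58681 = -10855115/58681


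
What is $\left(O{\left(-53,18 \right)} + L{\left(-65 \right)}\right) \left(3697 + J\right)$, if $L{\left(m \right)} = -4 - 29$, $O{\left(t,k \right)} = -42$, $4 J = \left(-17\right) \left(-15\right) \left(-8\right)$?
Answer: $-239025$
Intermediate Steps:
$J = -510$ ($J = \frac{\left(-17\right) \left(-15\right) \left(-8\right)}{4} = \frac{255 \left(-8\right)}{4} = \frac{1}{4} \left(-2040\right) = -510$)
$L{\left(m \right)} = -33$ ($L{\left(m \right)} = -4 - 29 = -33$)
$\left(O{\left(-53,18 \right)} + L{\left(-65 \right)}\right) \left(3697 + J\right) = \left(-42 - 33\right) \left(3697 - 510\right) = \left(-75\right) 3187 = -239025$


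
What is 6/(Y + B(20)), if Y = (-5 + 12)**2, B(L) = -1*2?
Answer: 6/47 ≈ 0.12766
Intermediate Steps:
B(L) = -2
Y = 49 (Y = 7**2 = 49)
6/(Y + B(20)) = 6/(49 - 2) = 6/47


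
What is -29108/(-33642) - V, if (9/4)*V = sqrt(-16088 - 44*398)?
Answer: 14554/16821 - 160*I*sqrt(21)/9 ≈ 0.86523 - 81.468*I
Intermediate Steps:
V = 160*I*sqrt(21)/9 (V = 4*sqrt(-16088 - 44*398)/9 = 4*sqrt(-16088 - 17512)/9 = 4*sqrt(-33600)/9 = 4*(40*I*sqrt(21))/9 = 160*I*sqrt(21)/9 ≈ 81.468*I)
-29108/(-33642) - V = -29108/(-33642) - 160*I*sqrt(21)/9 = -29108*(-1/33642) - 160*I*sqrt(21)/9 = 14554/16821 - 160*I*sqrt(21)/9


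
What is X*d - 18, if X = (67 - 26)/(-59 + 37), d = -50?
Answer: 827/11 ≈ 75.182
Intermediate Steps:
X = -41/22 (X = 41/(-22) = 41*(-1/22) = -41/22 ≈ -1.8636)
X*d - 18 = -41/22*(-50) - 18 = 1025/11 - 18 = 827/11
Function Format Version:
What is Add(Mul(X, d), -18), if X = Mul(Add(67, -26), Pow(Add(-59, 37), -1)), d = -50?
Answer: Rational(827, 11) ≈ 75.182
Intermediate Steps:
X = Rational(-41, 22) (X = Mul(41, Pow(-22, -1)) = Mul(41, Rational(-1, 22)) = Rational(-41, 22) ≈ -1.8636)
Add(Mul(X, d), -18) = Add(Mul(Rational(-41, 22), -50), -18) = Add(Rational(1025, 11), -18) = Rational(827, 11)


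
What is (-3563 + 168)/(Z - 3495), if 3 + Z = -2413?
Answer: 3395/5911 ≈ 0.57435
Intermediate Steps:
Z = -2416 (Z = -3 - 2413 = -2416)
(-3563 + 168)/(Z - 3495) = (-3563 + 168)/(-2416 - 3495) = -3395/(-5911) = -3395*(-1/5911) = 3395/5911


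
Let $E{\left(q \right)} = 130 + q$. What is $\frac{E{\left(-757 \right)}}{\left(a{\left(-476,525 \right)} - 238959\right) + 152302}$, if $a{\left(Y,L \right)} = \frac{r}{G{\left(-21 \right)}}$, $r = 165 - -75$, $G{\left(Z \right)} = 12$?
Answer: $\frac{209}{28879} \approx 0.0072371$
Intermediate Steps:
$r = 240$ ($r = 165 + 75 = 240$)
$a{\left(Y,L \right)} = 20$ ($a{\left(Y,L \right)} = \frac{240}{12} = 240 \cdot \frac{1}{12} = 20$)
$\frac{E{\left(-757 \right)}}{\left(a{\left(-476,525 \right)} - 238959\right) + 152302} = \frac{130 - 757}{\left(20 - 238959\right) + 152302} = - \frac{627}{-238939 + 152302} = - \frac{627}{-86637} = \left(-627\right) \left(- \frac{1}{86637}\right) = \frac{209}{28879}$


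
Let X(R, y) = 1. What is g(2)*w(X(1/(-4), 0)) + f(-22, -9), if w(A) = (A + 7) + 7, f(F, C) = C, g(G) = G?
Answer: 21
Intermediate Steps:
w(A) = 14 + A (w(A) = (7 + A) + 7 = 14 + A)
g(2)*w(X(1/(-4), 0)) + f(-22, -9) = 2*(14 + 1) - 9 = 2*15 - 9 = 30 - 9 = 21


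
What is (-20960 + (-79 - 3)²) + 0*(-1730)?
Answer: -14236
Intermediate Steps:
(-20960 + (-79 - 3)²) + 0*(-1730) = (-20960 + (-82)²) + 0 = (-20960 + 6724) + 0 = -14236 + 0 = -14236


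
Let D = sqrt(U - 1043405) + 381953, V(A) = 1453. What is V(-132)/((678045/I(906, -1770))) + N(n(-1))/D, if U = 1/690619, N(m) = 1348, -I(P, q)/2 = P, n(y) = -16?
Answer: 4*(-219403*sqrt(497656817710512586) + 57822398296835476*I)/(226015*(sqrt(497656817710512586) - 263783998907*I)) ≈ -3.8795 - 9.4383e-6*I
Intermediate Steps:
I(P, q) = -2*P
U = 1/690619 ≈ 1.4480e-6
D = 381953 + I*sqrt(497656817710512586)/690619 (D = sqrt(1/690619 - 1043405) + 381953 = sqrt(-720595317694/690619) + 381953 = I*sqrt(497656817710512586)/690619 + 381953 = 381953 + I*sqrt(497656817710512586)/690619 ≈ 3.8195e+5 + 1021.5*I)
V(-132)/((678045/I(906, -1770))) + N(n(-1))/D = 1453/((678045/((-2*906)))) + 1348/(381953 + I*sqrt(497656817710512586)/690619) = 1453/((678045/(-1812))) + 1348/(381953 + I*sqrt(497656817710512586)/690619) = 1453/((678045*(-1/1812))) + 1348/(381953 + I*sqrt(497656817710512586)/690619) = 1453/(-226015/604) + 1348/(381953 + I*sqrt(497656817710512586)/690619) = 1453*(-604/226015) + 1348/(381953 + I*sqrt(497656817710512586)/690619) = -877612/226015 + 1348/(381953 + I*sqrt(497656817710512586)/690619)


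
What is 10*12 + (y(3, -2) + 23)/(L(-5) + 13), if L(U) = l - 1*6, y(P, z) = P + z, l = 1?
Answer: 123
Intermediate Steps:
L(U) = -5 (L(U) = 1 - 1*6 = 1 - 6 = -5)
10*12 + (y(3, -2) + 23)/(L(-5) + 13) = 10*12 + ((3 - 2) + 23)/(-5 + 13) = 120 + (1 + 23)/8 = 120 + 24*(⅛) = 120 + 3 = 123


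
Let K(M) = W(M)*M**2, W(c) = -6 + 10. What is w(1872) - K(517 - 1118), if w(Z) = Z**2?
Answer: 2059580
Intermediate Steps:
W(c) = 4
K(M) = 4*M**2
w(1872) - K(517 - 1118) = 1872**2 - 4*(517 - 1118)**2 = 3504384 - 4*(-601)**2 = 3504384 - 4*361201 = 3504384 - 1*1444804 = 3504384 - 1444804 = 2059580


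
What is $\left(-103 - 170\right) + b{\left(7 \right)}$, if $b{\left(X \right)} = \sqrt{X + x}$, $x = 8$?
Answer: $-273 + \sqrt{15} \approx -269.13$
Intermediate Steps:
$b{\left(X \right)} = \sqrt{8 + X}$ ($b{\left(X \right)} = \sqrt{X + 8} = \sqrt{8 + X}$)
$\left(-103 - 170\right) + b{\left(7 \right)} = \left(-103 - 170\right) + \sqrt{8 + 7} = -273 + \sqrt{15}$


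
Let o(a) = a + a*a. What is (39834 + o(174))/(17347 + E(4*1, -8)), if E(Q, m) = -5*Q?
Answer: 70284/17327 ≈ 4.0563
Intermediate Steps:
o(a) = a + a²
(39834 + o(174))/(17347 + E(4*1, -8)) = (39834 + 174*(1 + 174))/(17347 - 20) = (39834 + 174*175)/(17347 - 5*4) = (39834 + 30450)/(17347 - 20) = 70284/17327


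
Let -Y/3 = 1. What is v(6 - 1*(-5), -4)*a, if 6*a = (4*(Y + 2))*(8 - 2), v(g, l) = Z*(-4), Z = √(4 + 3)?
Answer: 16*√7 ≈ 42.332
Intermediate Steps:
Y = -3 (Y = -3*1 = -3)
Z = √7 ≈ 2.6458
v(g, l) = -4*√7 (v(g, l) = √7*(-4) = -4*√7)
a = -4 (a = ((4*(-3 + 2))*(8 - 2))/6 = ((4*(-1))*6)/6 = (-4*6)/6 = (⅙)*(-24) = -4)
v(6 - 1*(-5), -4)*a = -4*√7*(-4) = 16*√7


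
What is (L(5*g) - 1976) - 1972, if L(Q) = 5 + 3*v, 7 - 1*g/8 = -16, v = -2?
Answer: -3949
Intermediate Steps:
g = 184 (g = 56 - 8*(-16) = 56 + 128 = 184)
L(Q) = -1 (L(Q) = 5 + 3*(-2) = 5 - 6 = -1)
(L(5*g) - 1976) - 1972 = (-1 - 1976) - 1972 = -1977 - 1972 = -3949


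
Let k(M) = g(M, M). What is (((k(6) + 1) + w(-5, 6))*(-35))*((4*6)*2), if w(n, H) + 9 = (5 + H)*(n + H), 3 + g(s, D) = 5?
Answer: -8400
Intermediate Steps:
g(s, D) = 2 (g(s, D) = -3 + 5 = 2)
k(M) = 2
w(n, H) = -9 + (5 + H)*(H + n) (w(n, H) = -9 + (5 + H)*(n + H) = -9 + (5 + H)*(H + n))
(((k(6) + 1) + w(-5, 6))*(-35))*((4*6)*2) = (((2 + 1) + (-9 + 6**2 + 5*6 + 5*(-5) + 6*(-5)))*(-35))*((4*6)*2) = ((3 + (-9 + 36 + 30 - 25 - 30))*(-35))*(24*2) = ((3 + 2)*(-35))*48 = (5*(-35))*48 = -175*48 = -8400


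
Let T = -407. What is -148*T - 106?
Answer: 60130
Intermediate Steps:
-148*T - 106 = -148*(-407) - 106 = 60236 - 106 = 60130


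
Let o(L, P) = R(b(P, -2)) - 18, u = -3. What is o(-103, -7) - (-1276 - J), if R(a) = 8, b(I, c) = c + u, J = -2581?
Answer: -1315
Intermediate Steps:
b(I, c) = -3 + c (b(I, c) = c - 3 = -3 + c)
o(L, P) = -10 (o(L, P) = 8 - 18 = -10)
o(-103, -7) - (-1276 - J) = -10 - (-1276 - 1*(-2581)) = -10 - (-1276 + 2581) = -10 - 1*1305 = -10 - 1305 = -1315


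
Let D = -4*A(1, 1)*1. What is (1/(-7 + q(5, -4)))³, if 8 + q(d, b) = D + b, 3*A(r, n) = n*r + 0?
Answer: -27/226981 ≈ -0.00011895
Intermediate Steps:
A(r, n) = n*r/3 (A(r, n) = (n*r + 0)/3 = (n*r)/3 = n*r/3)
D = -4/3 (D = -4/3*1 = -4/3 ≈ -1.3333)
q(d, b) = -28/3 + b (q(d, b) = -8 + (-4/3 + b) = -28/3 + b)
(1/(-7 + q(5, -4)))³ = (1/(-7 + (-28/3 - 4)))³ = (1/(-7 - 40/3))³ = (1/(-61/3))³ = (-3/61)³ = -27/226981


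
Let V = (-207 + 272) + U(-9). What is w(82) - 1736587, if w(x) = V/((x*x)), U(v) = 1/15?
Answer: -43788040961/25215 ≈ -1.7366e+6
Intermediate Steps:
U(v) = 1/15
V = 976/15 (V = (-207 + 272) + 1/15 = 65 + 1/15 = 976/15 ≈ 65.067)
w(x) = 976/(15*x²) (w(x) = 976/(15*((x*x))) = 976/(15*(x²)) = 976/(15*x²))
w(82) - 1736587 = (976/15)/82² - 1736587 = (976/15)*(1/6724) - 1736587 = 244/25215 - 1736587 = -43788040961/25215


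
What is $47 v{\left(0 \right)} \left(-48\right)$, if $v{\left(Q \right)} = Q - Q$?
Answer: $0$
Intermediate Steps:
$v{\left(Q \right)} = 0$
$47 v{\left(0 \right)} \left(-48\right) = 47 \cdot 0 \left(-48\right) = 0 \left(-48\right) = 0$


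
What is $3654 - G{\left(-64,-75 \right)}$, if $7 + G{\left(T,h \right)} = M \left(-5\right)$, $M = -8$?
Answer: $3621$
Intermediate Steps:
$G{\left(T,h \right)} = 33$ ($G{\left(T,h \right)} = -7 - -40 = -7 + 40 = 33$)
$3654 - G{\left(-64,-75 \right)} = 3654 - 33 = 3621$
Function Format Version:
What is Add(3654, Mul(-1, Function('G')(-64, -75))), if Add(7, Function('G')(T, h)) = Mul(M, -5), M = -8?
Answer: 3621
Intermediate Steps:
Function('G')(T, h) = 33 (Function('G')(T, h) = Add(-7, Mul(-8, -5)) = Add(-7, 40) = 33)
Add(3654, Mul(-1, Function('G')(-64, -75))) = Add(3654, Mul(-1, 33)) = Add(3654, -33) = 3621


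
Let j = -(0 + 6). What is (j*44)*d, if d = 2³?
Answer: -2112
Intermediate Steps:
d = 8
j = -6 (j = -1*6 = -6)
(j*44)*d = -6*44*8 = -264*8 = -2112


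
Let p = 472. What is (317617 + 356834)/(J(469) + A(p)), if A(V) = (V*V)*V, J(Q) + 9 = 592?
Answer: 674451/105154631 ≈ 0.0064139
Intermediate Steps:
J(Q) = 583 (J(Q) = -9 + 592 = 583)
A(V) = V³ (A(V) = V²*V = V³)
(317617 + 356834)/(J(469) + A(p)) = (317617 + 356834)/(583 + 472³) = 674451/(583 + 105154048) = 674451/105154631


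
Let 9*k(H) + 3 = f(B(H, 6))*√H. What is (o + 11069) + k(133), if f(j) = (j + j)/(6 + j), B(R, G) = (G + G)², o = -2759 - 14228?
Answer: -17755/3 + 16*√133/75 ≈ -5915.9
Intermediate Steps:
o = -16987
B(R, G) = 4*G² (B(R, G) = (2*G)² = 4*G²)
f(j) = 2*j/(6 + j) (f(j) = (2*j)/(6 + j) = 2*j/(6 + j))
k(H) = -⅓ + 16*√H/75 (k(H) = -⅓ + ((2*(4*6²)/(6 + 4*6²))*√H)/9 = -⅓ + ((2*(4*36)/(6 + 4*36))*√H)/9 = -⅓ + ((2*144/(6 + 144))*√H)/9 = -⅓ + ((2*144/150)*√H)/9 = -⅓ + ((2*144*(1/150))*√H)/9 = -⅓ + (48*√H/25)/9 = -⅓ + 16*√H/75)
(o + 11069) + k(133) = (-16987 + 11069) + (-⅓ + 16*√133/75) = -5918 + (-⅓ + 16*√133/75) = -17755/3 + 16*√133/75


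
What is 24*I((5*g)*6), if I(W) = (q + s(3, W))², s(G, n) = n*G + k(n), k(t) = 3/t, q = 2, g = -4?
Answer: 615273123/200 ≈ 3.0764e+6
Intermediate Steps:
s(G, n) = 3/n + G*n (s(G, n) = n*G + 3/n = G*n + 3/n = 3/n + G*n)
I(W) = (2 + 3*W + 3/W)² (I(W) = (2 + (3/W + 3*W))² = (2 + (3*W + 3/W))² = (2 + 3*W + 3/W)²)
24*I((5*g)*6) = 24*((3 + 2*((5*(-4))*6) + 3*((5*(-4))*6)²)²/((5*(-4))*6)²) = 24*((3 + 2*(-20*6) + 3*(-20*6)²)²/(-20*6)²) = 24*((3 + 2*(-120) + 3*(-120)²)²/(-120)²) = 24*((3 - 240 + 3*14400)²/14400) = 24*((3 - 240 + 43200)²/14400) = 24*((1/14400)*42963²) = 24*((1/14400)*1845819369) = 24*(205091041/1600) = 615273123/200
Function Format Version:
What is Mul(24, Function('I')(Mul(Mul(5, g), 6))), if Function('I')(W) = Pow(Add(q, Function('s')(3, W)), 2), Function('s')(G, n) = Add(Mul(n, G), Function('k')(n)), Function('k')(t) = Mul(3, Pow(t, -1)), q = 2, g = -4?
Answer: Rational(615273123, 200) ≈ 3.0764e+6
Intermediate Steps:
Function('s')(G, n) = Add(Mul(3, Pow(n, -1)), Mul(G, n)) (Function('s')(G, n) = Add(Mul(n, G), Mul(3, Pow(n, -1))) = Add(Mul(G, n), Mul(3, Pow(n, -1))) = Add(Mul(3, Pow(n, -1)), Mul(G, n)))
Function('I')(W) = Pow(Add(2, Mul(3, W), Mul(3, Pow(W, -1))), 2) (Function('I')(W) = Pow(Add(2, Add(Mul(3, Pow(W, -1)), Mul(3, W))), 2) = Pow(Add(2, Add(Mul(3, W), Mul(3, Pow(W, -1)))), 2) = Pow(Add(2, Mul(3, W), Mul(3, Pow(W, -1))), 2))
Mul(24, Function('I')(Mul(Mul(5, g), 6))) = Mul(24, Mul(Pow(Mul(Mul(5, -4), 6), -2), Pow(Add(3, Mul(2, Mul(Mul(5, -4), 6)), Mul(3, Pow(Mul(Mul(5, -4), 6), 2))), 2))) = Mul(24, Mul(Pow(Mul(-20, 6), -2), Pow(Add(3, Mul(2, Mul(-20, 6)), Mul(3, Pow(Mul(-20, 6), 2))), 2))) = Mul(24, Mul(Pow(-120, -2), Pow(Add(3, Mul(2, -120), Mul(3, Pow(-120, 2))), 2))) = Mul(24, Mul(Rational(1, 14400), Pow(Add(3, -240, Mul(3, 14400)), 2))) = Mul(24, Mul(Rational(1, 14400), Pow(Add(3, -240, 43200), 2))) = Mul(24, Mul(Rational(1, 14400), Pow(42963, 2))) = Mul(24, Mul(Rational(1, 14400), 1845819369)) = Mul(24, Rational(205091041, 1600)) = Rational(615273123, 200)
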